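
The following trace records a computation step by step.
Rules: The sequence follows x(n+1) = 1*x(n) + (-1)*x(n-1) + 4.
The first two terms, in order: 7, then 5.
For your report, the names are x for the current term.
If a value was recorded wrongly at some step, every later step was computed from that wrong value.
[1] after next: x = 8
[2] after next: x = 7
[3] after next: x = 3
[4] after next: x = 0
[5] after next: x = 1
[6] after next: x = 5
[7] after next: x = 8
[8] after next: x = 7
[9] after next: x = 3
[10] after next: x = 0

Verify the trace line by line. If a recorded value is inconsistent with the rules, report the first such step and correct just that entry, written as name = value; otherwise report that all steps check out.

Recomputing the run from the initial state:
step 1: x = 2
step 2: x = 1
step 3: x = 3
step 4: x = 6
step 5: x = 7
step 6: x = 5
step 7: x = 2
step 8: x = 1
step 9: x = 3
step 10: x = 6
The first disagreement with the trace is at step 1, where the value should be x = 2.

step 1, x = 2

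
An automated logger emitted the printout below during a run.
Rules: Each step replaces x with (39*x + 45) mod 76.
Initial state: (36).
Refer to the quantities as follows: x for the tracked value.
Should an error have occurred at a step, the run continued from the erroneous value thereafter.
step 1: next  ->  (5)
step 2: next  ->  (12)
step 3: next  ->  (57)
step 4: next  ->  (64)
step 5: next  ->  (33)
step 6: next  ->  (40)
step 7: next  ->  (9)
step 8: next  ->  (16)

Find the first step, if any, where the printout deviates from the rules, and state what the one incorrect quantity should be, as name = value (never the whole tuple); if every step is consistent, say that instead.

1. x = (39*36 + 45) mod 76 = 5 (matches)
2. x = (39*5 + 45) mod 76 = 12 (same as recorded)
3. x = (39*12 + 45) mod 76 = 57 (checks out)
4. x = (39*57 + 45) mod 76 = 64 (agrees with the printout)
5. x = (39*64 + 45) mod 76 = 33 (verified)
6. x = (39*33 + 45) mod 76 = 40 (consistent with the printout)
7. x = (39*40 + 45) mod 76 = 9 (consistent with the printout)
8. x = (39*9 + 45) mod 76 = 16 (checks out)
All steps check out; nothing to correct.

no error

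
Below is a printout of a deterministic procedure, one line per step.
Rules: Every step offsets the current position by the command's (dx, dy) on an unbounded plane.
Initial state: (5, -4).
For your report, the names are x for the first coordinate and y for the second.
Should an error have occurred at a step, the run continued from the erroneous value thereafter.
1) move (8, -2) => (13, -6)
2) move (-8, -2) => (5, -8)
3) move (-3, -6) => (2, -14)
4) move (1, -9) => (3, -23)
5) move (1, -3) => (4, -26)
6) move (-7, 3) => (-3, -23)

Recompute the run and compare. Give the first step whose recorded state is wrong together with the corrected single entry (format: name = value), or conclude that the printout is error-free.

1. x = 5 + (8) = 13, y = -4 + (-2) = -6 (no discrepancy)
2. x = 13 + (-8) = 5, y = -6 + (-2) = -8 (no discrepancy)
3. x = 5 + (-3) = 2, y = -8 + (-6) = -14 (verified)
4. x = 2 + (1) = 3, y = -14 + (-9) = -23 (exactly as logged)
5. x = 3 + (1) = 4, y = -23 + (-3) = -26 (confirmed correct)
6. x = 4 + (-7) = -3, y = -26 + (3) = -23 (verified)
All steps check out; nothing to correct.

no error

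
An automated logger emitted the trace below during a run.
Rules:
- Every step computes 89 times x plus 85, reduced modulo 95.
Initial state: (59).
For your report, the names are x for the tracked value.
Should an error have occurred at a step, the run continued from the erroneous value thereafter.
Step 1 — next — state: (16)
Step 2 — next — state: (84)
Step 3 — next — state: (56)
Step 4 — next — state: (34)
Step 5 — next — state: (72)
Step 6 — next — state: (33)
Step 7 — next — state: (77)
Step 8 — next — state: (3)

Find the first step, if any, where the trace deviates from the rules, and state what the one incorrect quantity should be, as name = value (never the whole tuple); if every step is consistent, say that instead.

Step 1: x = (89*59 + 85) mod 95 = 16 — exactly as logged.
Step 2: x = (89*16 + 85) mod 95 = 84 — confirmed correct.
Step 3: x = (89*84 + 85) mod 95 = 56 — in agreement.
Step 4: x = (89*56 + 85) mod 95 = 34 — same as recorded.
Step 5: x = (89*34 + 85) mod 95 = 71 — the recorded entry deviates here.
Conclusion: step 5 carries the first error; the entry should be x = 71.

step 5, x = 71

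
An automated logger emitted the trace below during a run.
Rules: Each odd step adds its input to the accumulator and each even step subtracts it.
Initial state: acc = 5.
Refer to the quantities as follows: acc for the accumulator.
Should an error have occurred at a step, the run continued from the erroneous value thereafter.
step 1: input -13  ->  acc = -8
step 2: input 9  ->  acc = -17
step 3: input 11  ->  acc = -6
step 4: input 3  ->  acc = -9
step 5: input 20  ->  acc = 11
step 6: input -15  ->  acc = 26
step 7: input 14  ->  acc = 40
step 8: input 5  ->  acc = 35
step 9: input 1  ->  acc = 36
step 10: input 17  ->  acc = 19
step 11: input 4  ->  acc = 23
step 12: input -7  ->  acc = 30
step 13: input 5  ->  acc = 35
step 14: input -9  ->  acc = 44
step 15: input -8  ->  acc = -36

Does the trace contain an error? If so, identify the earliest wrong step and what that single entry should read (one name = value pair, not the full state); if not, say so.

Recomputing the run from the initial state:
step 1: acc = -8
step 2: acc = -17
step 3: acc = -6
step 4: acc = -9
step 5: acc = 11
step 6: acc = 26
step 7: acc = 40
step 8: acc = 35
step 9: acc = 36
step 10: acc = 19
step 11: acc = 23
step 12: acc = 30
step 13: acc = 35
step 14: acc = 44
step 15: acc = 36
The first disagreement with the trace is at step 15, where the value should be acc = 36.

step 15, acc = 36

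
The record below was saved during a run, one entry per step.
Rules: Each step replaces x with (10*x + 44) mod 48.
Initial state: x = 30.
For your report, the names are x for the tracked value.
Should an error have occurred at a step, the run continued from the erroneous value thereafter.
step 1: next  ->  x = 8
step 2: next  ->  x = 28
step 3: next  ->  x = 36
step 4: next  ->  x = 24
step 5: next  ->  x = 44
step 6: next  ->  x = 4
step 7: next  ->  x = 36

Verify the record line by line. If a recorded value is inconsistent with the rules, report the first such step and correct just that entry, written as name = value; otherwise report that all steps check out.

step 1: x = (10*30 + 44) mod 48 = 8 -> same as recorded
step 2: x = (10*8 + 44) mod 48 = 28 -> same as recorded
step 3: x = (10*28 + 44) mod 48 = 36 -> same as recorded
step 4: x = (10*36 + 44) mod 48 = 20 -> first mismatch against the record
That makes step 4 the first incorrect line — x = 20 is what it should show.

step 4, x = 20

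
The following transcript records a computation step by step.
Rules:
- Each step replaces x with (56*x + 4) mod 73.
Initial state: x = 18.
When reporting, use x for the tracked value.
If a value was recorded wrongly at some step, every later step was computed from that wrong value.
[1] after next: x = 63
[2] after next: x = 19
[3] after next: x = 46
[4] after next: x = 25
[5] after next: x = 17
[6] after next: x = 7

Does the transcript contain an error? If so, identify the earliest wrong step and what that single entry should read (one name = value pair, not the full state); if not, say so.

step 2, x = 28

Recomputing the run from the initial state:
step 1: x = 63
step 2: x = 28
step 3: x = 39
step 4: x = 71
step 5: x = 38
step 6: x = 15
The first disagreement with the transcript is at step 2, where the value should be x = 28.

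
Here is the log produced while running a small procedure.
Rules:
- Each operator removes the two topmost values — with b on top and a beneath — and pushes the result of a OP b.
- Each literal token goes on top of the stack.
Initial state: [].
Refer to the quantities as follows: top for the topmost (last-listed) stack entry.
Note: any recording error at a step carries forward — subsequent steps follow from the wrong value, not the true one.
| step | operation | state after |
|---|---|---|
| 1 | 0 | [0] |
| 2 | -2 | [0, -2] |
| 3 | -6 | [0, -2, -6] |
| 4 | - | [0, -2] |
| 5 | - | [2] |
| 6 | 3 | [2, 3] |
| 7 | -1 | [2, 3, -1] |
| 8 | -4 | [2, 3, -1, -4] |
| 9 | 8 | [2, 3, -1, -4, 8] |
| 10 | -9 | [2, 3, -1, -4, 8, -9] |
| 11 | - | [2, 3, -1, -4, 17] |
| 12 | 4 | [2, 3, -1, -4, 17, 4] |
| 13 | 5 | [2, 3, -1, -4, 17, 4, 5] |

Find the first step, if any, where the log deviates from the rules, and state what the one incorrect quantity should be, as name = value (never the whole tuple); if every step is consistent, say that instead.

Recomputing the run from the initial state:
step 1: [0]
step 2: [0, -2]
step 3: [0, -2, -6]
step 4: [0, 4]
step 5: [-4]
step 6: [-4, 3]
step 7: [-4, 3, -1]
step 8: [-4, 3, -1, -4]
step 9: [-4, 3, -1, -4, 8]
step 10: [-4, 3, -1, -4, 8, -9]
step 11: [-4, 3, -1, -4, 17]
step 12: [-4, 3, -1, -4, 17, 4]
step 13: [-4, 3, -1, -4, 17, 4, 5]
The first disagreement with the log is at step 4, where the value should be top = 4.

step 4, top = 4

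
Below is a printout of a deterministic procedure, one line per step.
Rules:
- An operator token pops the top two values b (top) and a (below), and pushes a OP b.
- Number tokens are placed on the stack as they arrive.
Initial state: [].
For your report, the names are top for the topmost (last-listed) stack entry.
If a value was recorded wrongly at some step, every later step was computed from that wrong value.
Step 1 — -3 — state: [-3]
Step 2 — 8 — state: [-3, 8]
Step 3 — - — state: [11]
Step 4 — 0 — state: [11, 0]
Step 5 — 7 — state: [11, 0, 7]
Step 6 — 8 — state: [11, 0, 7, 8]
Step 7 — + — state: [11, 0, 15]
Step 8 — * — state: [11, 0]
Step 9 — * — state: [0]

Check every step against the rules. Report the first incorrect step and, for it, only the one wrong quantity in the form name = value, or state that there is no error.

step 3, top = -11

Recomputing the run from the initial state:
step 1: [-3]
step 2: [-3, 8]
step 3: [-11]
step 4: [-11, 0]
step 5: [-11, 0, 7]
step 6: [-11, 0, 7, 8]
step 7: [-11, 0, 15]
step 8: [-11, 0]
step 9: [0]
The first disagreement with the printout is at step 3, where the value should be top = -11.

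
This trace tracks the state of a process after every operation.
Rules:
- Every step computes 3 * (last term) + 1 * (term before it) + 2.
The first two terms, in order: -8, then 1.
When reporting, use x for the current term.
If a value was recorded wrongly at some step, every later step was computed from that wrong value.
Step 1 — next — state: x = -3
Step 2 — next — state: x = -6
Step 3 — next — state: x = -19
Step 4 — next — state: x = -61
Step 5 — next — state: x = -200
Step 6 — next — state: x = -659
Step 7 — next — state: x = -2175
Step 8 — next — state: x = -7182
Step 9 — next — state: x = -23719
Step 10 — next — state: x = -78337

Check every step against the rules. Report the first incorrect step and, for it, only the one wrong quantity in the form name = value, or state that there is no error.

no error

Recomputing the run from the initial state:
step 1: x = -3
step 2: x = -6
step 3: x = -19
step 4: x = -61
step 5: x = -200
step 6: x = -659
step 7: x = -2175
step 8: x = -7182
step 9: x = -23719
step 10: x = -78337
This matches the trace at every step.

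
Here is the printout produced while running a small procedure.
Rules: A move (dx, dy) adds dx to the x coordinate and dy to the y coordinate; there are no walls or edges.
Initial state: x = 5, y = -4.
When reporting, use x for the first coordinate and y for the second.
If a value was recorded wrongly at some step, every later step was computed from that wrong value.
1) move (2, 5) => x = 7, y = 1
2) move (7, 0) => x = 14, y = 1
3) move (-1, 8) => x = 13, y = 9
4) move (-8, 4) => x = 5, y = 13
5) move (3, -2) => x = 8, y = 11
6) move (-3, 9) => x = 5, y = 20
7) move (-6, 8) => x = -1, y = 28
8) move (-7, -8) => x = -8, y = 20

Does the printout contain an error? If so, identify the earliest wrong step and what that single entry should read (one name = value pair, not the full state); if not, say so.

Step 1: x = 5 + (2) = 7, y = -4 + (5) = 1 — verified.
Step 2: x = 7 + (7) = 14, y = 1 + (0) = 1 — checks out.
Step 3: x = 14 + (-1) = 13, y = 1 + (8) = 9 — in agreement.
Step 4: x = 13 + (-8) = 5, y = 9 + (4) = 13 — checks out.
Step 5: x = 5 + (3) = 8, y = 13 + (-2) = 11 — same as recorded.
Step 6: x = 8 + (-3) = 5, y = 11 + (9) = 20 — exactly as logged.
Step 7: x = 5 + (-6) = -1, y = 20 + (8) = 28 — no discrepancy.
Step 8: x = -1 + (-7) = -8, y = 28 + (-8) = 20 — confirmed correct.
The recomputation confirms every line.

no error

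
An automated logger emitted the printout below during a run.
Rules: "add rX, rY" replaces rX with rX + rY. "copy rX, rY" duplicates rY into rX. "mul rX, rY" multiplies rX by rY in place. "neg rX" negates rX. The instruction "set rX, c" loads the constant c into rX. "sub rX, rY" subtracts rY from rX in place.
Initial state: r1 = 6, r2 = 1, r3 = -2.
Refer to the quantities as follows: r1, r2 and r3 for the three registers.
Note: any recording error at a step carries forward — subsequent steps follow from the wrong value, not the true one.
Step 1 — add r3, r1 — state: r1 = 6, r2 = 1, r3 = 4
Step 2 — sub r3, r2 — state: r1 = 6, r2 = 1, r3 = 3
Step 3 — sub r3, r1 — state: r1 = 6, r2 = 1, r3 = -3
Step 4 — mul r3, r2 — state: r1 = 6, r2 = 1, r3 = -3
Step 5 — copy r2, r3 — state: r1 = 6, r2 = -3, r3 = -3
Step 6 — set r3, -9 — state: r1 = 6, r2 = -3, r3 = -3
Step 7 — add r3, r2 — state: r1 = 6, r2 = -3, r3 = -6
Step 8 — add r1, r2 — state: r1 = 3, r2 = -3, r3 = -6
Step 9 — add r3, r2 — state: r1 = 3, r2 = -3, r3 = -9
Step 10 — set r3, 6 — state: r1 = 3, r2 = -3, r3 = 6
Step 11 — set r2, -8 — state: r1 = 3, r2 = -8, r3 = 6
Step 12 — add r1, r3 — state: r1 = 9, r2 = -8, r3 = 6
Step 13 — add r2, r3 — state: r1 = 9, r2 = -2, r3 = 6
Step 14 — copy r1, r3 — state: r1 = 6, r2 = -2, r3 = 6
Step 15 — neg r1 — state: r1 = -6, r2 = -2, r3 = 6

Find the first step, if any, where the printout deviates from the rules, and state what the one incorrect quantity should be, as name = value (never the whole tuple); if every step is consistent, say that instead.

step 6, r3 = -9

step 1: r3 = -2 + 6 = 4 -> confirmed correct
step 2: r3 = 4 - 1 = 3 -> agrees with the printout
step 3: r3 = 3 - 6 = -3 -> confirmed correct
step 4: r3 = -3 * 1 = -3 -> agrees with the printout
step 5: r2 = -3 -> matches
step 6: r3 = -9 -> this is not what the printout shows
So the first discrepancy is step 6, where the right value is r3 = -9.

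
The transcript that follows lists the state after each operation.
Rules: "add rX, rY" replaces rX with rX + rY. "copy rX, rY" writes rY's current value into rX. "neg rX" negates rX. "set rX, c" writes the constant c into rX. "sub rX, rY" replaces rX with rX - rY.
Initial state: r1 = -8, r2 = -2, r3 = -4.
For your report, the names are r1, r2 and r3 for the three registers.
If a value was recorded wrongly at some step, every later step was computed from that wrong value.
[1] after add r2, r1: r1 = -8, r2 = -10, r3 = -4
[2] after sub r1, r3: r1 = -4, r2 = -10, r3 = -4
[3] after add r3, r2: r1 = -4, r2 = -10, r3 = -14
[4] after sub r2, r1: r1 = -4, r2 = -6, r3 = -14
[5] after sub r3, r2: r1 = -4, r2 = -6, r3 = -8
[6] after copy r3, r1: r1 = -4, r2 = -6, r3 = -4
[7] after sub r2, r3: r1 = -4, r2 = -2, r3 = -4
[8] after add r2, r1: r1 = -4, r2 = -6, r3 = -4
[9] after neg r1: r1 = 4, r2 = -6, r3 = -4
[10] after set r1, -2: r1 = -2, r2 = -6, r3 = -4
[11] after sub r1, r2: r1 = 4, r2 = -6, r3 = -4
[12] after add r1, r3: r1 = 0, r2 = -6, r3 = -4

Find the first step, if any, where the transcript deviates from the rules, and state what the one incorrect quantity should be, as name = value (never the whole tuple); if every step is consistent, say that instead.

no error

step 1: r2 = -2 + -8 = -10 -> no discrepancy
step 2: r1 = -8 - -4 = -4 -> exactly as logged
step 3: r3 = -4 + -10 = -14 -> verified
step 4: r2 = -10 - -4 = -6 -> exactly as logged
step 5: r3 = -14 - -6 = -8 -> exactly as logged
step 6: r3 = -4 -> consistent with the transcript
step 7: r2 = -6 - -4 = -2 -> exactly as logged
step 8: r2 = -2 + -4 = -6 -> matches
step 9: r1 = -(-4) = 4 -> verified
step 10: r1 = -2 -> confirmed correct
step 11: r1 = -2 - -6 = 4 -> consistent with the transcript
step 12: r1 = 4 + -4 = 0 -> verified
The whole run recomputes cleanly — no discrepancies.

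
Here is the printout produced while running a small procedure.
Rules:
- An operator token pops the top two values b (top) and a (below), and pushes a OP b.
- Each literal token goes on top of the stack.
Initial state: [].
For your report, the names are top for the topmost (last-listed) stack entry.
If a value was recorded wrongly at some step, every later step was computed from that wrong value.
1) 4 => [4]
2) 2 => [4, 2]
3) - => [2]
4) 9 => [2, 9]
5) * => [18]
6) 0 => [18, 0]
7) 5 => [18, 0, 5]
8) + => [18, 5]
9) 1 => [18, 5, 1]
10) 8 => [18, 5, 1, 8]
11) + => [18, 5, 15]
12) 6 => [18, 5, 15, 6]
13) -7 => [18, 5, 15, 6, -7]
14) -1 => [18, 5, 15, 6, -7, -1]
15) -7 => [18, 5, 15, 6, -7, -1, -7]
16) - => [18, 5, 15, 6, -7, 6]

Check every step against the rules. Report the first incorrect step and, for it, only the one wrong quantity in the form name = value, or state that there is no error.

Recomputing the run from the initial state:
step 1: [4]
step 2: [4, 2]
step 3: [2]
step 4: [2, 9]
step 5: [18]
step 6: [18, 0]
step 7: [18, 0, 5]
step 8: [18, 5]
step 9: [18, 5, 1]
step 10: [18, 5, 1, 8]
step 11: [18, 5, 9]
step 12: [18, 5, 9, 6]
step 13: [18, 5, 9, 6, -7]
step 14: [18, 5, 9, 6, -7, -1]
step 15: [18, 5, 9, 6, -7, -1, -7]
step 16: [18, 5, 9, 6, -7, 6]
The first disagreement with the printout is at step 11, where the value should be top = 9.

step 11, top = 9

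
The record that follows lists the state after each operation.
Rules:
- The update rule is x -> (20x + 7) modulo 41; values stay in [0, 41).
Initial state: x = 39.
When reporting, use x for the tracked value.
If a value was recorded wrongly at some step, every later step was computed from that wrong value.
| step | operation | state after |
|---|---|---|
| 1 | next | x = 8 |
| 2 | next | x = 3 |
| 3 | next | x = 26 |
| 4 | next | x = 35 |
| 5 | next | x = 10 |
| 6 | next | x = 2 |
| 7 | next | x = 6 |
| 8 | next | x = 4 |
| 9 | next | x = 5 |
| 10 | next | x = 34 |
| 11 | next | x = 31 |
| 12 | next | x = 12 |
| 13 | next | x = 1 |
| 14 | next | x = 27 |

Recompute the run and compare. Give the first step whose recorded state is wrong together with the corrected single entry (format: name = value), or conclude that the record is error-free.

Recomputing the run from the initial state:
step 1: x = 8
step 2: x = 3
step 3: x = 26
step 4: x = 35
step 5: x = 10
step 6: x = 2
step 7: x = 6
step 8: x = 4
step 9: x = 5
step 10: x = 25
step 11: x = 15
step 12: x = 20
step 13: x = 38
step 14: x = 29
The first disagreement with the record is at step 10, where the value should be x = 25.

step 10, x = 25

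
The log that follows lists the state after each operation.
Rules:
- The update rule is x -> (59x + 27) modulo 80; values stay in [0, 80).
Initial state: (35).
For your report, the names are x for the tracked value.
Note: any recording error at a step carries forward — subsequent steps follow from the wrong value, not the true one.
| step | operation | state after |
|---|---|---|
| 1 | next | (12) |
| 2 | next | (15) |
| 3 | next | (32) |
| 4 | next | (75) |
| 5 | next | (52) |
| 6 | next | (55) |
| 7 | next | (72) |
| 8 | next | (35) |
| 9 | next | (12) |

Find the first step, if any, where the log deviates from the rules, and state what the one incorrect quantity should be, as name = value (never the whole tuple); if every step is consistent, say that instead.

1. x = (59*35 + 27) mod 80 = 12 (agrees with the log)
2. x = (59*12 + 27) mod 80 = 15 (verified)
3. x = (59*15 + 27) mod 80 = 32 (confirmed correct)
4. x = (59*32 + 27) mod 80 = 75 (checks out)
5. x = (59*75 + 27) mod 80 = 52 (no discrepancy)
6. x = (59*52 + 27) mod 80 = 55 (agrees with the log)
7. x = (59*55 + 27) mod 80 = 72 (verified)
8. x = (59*72 + 27) mod 80 = 35 (matches)
9. x = (59*35 + 27) mod 80 = 12 (matches)
The recomputation confirms every line.

no error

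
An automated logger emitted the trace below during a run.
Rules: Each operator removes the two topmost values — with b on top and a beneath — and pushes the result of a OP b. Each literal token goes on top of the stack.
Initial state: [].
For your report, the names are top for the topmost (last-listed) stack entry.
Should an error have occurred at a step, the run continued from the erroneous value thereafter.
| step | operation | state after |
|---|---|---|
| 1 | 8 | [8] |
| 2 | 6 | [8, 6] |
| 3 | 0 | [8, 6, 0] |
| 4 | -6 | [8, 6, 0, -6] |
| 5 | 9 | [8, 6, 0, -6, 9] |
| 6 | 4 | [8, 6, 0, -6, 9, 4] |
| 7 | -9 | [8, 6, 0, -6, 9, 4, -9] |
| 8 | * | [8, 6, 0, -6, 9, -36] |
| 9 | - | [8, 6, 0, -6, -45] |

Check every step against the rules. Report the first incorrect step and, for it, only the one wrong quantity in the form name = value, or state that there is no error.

step 9, top = 45

Recomputing the run from the initial state:
step 1: [8]
step 2: [8, 6]
step 3: [8, 6, 0]
step 4: [8, 6, 0, -6]
step 5: [8, 6, 0, -6, 9]
step 6: [8, 6, 0, -6, 9, 4]
step 7: [8, 6, 0, -6, 9, 4, -9]
step 8: [8, 6, 0, -6, 9, -36]
step 9: [8, 6, 0, -6, 45]
The first disagreement with the trace is at step 9, where the value should be top = 45.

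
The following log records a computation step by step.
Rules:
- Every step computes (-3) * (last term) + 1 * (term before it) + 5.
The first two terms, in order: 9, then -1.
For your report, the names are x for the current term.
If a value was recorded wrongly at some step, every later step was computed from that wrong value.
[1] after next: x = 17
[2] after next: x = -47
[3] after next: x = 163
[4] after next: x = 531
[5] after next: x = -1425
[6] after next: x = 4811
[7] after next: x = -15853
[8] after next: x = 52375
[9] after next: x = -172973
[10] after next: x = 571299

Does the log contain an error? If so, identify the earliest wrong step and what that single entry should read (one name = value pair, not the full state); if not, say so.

step 4, x = -531

Recomputing the run from the initial state:
step 1: x = 17
step 2: x = -47
step 3: x = 163
step 4: x = -531
step 5: x = 1761
step 6: x = -5809
step 7: x = 19193
step 8: x = -63383
step 9: x = 209347
step 10: x = -691419
The first disagreement with the log is at step 4, where the value should be x = -531.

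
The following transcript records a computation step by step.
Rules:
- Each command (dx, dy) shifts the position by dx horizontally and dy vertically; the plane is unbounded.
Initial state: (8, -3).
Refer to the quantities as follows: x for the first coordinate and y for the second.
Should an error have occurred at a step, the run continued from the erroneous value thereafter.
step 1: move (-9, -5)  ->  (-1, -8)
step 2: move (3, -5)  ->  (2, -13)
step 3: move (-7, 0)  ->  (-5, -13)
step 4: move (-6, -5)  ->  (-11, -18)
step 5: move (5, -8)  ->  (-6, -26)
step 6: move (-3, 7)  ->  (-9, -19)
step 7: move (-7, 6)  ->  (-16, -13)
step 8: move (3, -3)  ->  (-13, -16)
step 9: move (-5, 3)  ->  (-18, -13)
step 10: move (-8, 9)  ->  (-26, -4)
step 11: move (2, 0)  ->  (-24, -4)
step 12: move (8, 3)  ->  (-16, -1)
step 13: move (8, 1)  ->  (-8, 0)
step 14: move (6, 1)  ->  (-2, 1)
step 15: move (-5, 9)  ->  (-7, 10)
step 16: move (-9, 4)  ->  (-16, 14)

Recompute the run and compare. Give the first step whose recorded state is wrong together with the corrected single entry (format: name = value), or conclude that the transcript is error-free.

no error

step 1: x = 8 + (-9) = -1, y = -3 + (-5) = -8 -> no discrepancy
step 2: x = -1 + (3) = 2, y = -8 + (-5) = -13 -> matches
step 3: x = 2 + (-7) = -5, y = -13 + (0) = -13 -> same as recorded
step 4: x = -5 + (-6) = -11, y = -13 + (-5) = -18 -> consistent with the transcript
step 5: x = -11 + (5) = -6, y = -18 + (-8) = -26 -> exactly as logged
step 6: x = -6 + (-3) = -9, y = -26 + (7) = -19 -> confirmed correct
step 7: x = -9 + (-7) = -16, y = -19 + (6) = -13 -> exactly as logged
step 8: x = -16 + (3) = -13, y = -13 + (-3) = -16 -> checks out
step 9: x = -13 + (-5) = -18, y = -16 + (3) = -13 -> same as recorded
step 10: x = -18 + (-8) = -26, y = -13 + (9) = -4 -> matches
step 11: x = -26 + (2) = -24, y = -4 + (0) = -4 -> exactly as logged
step 12: x = -24 + (8) = -16, y = -4 + (3) = -1 -> no discrepancy
step 13: x = -16 + (8) = -8, y = -1 + (1) = 0 -> in agreement
step 14: x = -8 + (6) = -2, y = 0 + (1) = 1 -> consistent with the transcript
step 15: x = -2 + (-5) = -7, y = 1 + (9) = 10 -> verified
step 16: x = -7 + (-9) = -16, y = 10 + (4) = 14 -> consistent with the transcript
Nothing is out of place; the run is error-free.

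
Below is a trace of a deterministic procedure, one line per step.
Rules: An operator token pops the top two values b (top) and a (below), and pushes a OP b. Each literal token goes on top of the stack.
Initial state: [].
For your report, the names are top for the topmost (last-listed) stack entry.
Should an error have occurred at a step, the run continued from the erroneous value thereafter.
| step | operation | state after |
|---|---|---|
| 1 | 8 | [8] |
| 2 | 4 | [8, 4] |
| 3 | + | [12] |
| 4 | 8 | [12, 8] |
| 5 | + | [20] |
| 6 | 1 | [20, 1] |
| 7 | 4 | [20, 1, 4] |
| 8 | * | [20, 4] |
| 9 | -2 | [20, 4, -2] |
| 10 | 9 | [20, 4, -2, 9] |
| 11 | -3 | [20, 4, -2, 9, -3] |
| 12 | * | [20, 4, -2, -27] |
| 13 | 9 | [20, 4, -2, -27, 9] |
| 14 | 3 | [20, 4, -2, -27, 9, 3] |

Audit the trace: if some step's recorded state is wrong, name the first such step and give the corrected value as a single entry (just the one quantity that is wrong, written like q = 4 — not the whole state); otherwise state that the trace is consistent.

no error

1. push 8: top = 8 (matches)
2. push 4: top = 4 (checks out)
3. 8 + 4 = 12 (matches)
4. push 8: top = 8 (consistent with the trace)
5. 12 + 8 = 20 (no discrepancy)
6. push 1: top = 1 (same as recorded)
7. push 4: top = 4 (no discrepancy)
8. 1 * 4 = 4 (same as recorded)
9. push -2: top = -2 (no discrepancy)
10. push 9: top = 9 (matches)
11. push -3: top = -3 (matches)
12. 9 * -3 = -27 (same as recorded)
13. push 9: top = 9 (checks out)
14. push 3: top = 3 (in agreement)
No step deviates from the rules.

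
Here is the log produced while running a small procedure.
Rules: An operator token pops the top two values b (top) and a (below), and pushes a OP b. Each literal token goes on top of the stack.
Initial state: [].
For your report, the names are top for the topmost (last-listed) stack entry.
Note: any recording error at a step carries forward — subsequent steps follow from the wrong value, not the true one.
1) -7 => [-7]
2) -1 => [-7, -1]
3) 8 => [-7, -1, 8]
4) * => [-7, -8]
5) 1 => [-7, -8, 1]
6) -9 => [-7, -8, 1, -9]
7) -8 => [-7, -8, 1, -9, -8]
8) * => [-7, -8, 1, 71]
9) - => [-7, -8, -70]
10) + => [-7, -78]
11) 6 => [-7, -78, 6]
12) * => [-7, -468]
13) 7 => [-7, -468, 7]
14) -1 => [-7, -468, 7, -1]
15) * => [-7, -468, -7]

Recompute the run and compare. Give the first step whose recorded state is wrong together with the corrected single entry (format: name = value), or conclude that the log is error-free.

step 1: push -7: top = -7 -> agrees with the log
step 2: push -1: top = -1 -> no discrepancy
step 3: push 8: top = 8 -> verified
step 4: -1 * 8 = -8 -> matches
step 5: push 1: top = 1 -> exactly as logged
step 6: push -9: top = -9 -> agrees with the log
step 7: push -8: top = -8 -> checks out
step 8: -9 * -8 = 72 -> not what was recorded
Conclusion: step 8 carries the first error; the entry should be top = 72.

step 8, top = 72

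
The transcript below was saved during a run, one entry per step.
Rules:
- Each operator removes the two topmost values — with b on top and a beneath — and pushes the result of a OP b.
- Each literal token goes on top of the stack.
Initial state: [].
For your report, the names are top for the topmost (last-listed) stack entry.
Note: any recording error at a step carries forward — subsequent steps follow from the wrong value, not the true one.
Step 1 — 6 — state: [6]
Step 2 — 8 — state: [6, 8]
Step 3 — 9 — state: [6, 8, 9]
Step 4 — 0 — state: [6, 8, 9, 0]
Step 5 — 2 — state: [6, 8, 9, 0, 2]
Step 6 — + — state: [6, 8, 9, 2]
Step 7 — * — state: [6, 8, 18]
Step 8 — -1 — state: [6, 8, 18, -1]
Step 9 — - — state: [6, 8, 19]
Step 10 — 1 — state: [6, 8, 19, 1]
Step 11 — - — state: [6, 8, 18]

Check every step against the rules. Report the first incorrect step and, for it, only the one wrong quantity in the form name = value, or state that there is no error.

no error

step 1: push 6: top = 6 -> agrees with the transcript
step 2: push 8: top = 8 -> same as recorded
step 3: push 9: top = 9 -> consistent with the transcript
step 4: push 0: top = 0 -> agrees with the transcript
step 5: push 2: top = 2 -> confirmed correct
step 6: 0 + 2 = 2 -> agrees with the transcript
step 7: 9 * 2 = 18 -> confirmed correct
step 8: push -1: top = -1 -> agrees with the transcript
step 9: 18 - -1 = 19 -> in agreement
step 10: push 1: top = 1 -> same as recorded
step 11: 19 - 1 = 18 -> in agreement
Every step is consistent.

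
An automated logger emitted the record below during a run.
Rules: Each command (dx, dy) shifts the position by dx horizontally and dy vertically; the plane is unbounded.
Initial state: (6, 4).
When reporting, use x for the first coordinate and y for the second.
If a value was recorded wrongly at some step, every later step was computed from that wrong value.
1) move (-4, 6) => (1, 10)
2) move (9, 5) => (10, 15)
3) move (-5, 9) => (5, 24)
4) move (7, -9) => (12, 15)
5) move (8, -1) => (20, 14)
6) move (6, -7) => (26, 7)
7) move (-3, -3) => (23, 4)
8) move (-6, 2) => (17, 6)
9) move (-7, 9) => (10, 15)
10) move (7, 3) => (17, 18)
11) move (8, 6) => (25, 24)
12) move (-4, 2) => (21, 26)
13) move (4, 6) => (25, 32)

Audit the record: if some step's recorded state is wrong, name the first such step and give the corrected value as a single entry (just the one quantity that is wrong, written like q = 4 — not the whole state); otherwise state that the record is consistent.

Recomputing the run from the initial state:
step 1: x = 2, y = 10
step 2: x = 11, y = 15
step 3: x = 6, y = 24
step 4: x = 13, y = 15
step 5: x = 21, y = 14
step 6: x = 27, y = 7
step 7: x = 24, y = 4
step 8: x = 18, y = 6
step 9: x = 11, y = 15
step 10: x = 18, y = 18
step 11: x = 26, y = 24
step 12: x = 22, y = 26
step 13: x = 26, y = 32
The first disagreement with the record is at step 1, where the value should be x = 2.

step 1, x = 2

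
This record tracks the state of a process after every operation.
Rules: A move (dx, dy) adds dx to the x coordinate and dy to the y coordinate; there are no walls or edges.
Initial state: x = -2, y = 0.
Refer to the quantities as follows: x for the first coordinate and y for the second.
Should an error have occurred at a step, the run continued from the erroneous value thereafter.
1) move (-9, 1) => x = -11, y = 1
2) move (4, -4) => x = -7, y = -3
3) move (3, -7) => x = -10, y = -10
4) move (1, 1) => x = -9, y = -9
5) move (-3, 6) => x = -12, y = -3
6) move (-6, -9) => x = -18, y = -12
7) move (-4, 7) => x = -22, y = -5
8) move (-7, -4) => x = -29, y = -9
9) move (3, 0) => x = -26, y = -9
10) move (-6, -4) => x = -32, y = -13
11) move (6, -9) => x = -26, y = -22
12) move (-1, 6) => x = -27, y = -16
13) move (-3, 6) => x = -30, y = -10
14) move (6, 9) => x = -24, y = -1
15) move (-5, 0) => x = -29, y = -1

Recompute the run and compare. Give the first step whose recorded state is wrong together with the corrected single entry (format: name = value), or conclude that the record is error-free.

step 1: x = -2 + (-9) = -11, y = 0 + (1) = 1 -> agrees with the record
step 2: x = -11 + (4) = -7, y = 1 + (-4) = -3 -> in agreement
step 3: x = -7 + (3) = -4, y = -3 + (-7) = -10 -> a discrepancy with the record
Conclusion: step 3 carries the first error; the entry should be x = -4.

step 3, x = -4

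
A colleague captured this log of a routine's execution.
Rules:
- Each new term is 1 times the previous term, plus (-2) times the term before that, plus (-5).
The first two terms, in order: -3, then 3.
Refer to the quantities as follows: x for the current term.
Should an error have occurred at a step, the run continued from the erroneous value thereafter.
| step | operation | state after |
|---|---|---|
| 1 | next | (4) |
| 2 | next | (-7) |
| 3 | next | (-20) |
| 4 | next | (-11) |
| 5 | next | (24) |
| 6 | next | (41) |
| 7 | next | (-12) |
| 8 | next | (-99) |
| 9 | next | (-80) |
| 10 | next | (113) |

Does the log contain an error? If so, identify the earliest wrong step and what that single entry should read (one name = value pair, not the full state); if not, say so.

1. x = 1*(3) + (-2)*(-3) + (-5) = 4 (agrees with the log)
2. x = 1*(4) + (-2)*(3) + (-5) = -7 (exactly as logged)
3. x = 1*(-7) + (-2)*(4) + (-5) = -20 (confirmed correct)
4. x = 1*(-20) + (-2)*(-7) + (-5) = -11 (verified)
5. x = 1*(-11) + (-2)*(-20) + (-5) = 24 (checks out)
6. x = 1*(24) + (-2)*(-11) + (-5) = 41 (confirmed correct)
7. x = 1*(41) + (-2)*(24) + (-5) = -12 (no discrepancy)
8. x = 1*(-12) + (-2)*(41) + (-5) = -99 (agrees with the log)
9. x = 1*(-99) + (-2)*(-12) + (-5) = -80 (no discrepancy)
10. x = 1*(-80) + (-2)*(-99) + (-5) = 113 (confirmed correct)
The whole run recomputes cleanly — no discrepancies.

no error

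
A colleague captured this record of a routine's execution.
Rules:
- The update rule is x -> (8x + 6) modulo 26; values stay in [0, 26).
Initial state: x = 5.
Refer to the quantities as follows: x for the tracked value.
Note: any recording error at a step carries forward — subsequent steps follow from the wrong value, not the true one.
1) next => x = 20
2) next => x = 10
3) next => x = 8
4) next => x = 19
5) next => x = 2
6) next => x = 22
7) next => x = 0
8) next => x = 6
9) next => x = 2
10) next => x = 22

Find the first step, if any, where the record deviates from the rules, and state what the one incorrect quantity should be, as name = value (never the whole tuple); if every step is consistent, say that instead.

Recomputing the run from the initial state:
step 1: x = 20
step 2: x = 10
step 3: x = 8
step 4: x = 18
step 5: x = 20
step 6: x = 10
step 7: x = 8
step 8: x = 18
step 9: x = 20
step 10: x = 10
The first disagreement with the record is at step 4, where the value should be x = 18.

step 4, x = 18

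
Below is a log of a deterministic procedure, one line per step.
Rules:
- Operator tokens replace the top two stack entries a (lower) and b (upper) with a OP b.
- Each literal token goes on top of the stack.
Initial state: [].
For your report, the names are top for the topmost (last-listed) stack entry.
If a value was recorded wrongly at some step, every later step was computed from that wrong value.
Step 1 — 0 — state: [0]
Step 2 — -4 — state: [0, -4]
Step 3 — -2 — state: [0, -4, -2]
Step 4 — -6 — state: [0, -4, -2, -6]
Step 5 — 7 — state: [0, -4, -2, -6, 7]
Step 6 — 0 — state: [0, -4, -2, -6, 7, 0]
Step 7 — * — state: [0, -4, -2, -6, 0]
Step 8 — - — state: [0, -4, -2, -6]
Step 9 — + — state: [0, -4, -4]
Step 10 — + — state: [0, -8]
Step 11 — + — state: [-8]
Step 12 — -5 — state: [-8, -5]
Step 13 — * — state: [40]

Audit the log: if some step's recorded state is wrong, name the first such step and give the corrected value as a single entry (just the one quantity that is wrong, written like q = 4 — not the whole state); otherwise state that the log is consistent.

step 9, top = -8

Recomputing the run from the initial state:
step 1: [0]
step 2: [0, -4]
step 3: [0, -4, -2]
step 4: [0, -4, -2, -6]
step 5: [0, -4, -2, -6, 7]
step 6: [0, -4, -2, -6, 7, 0]
step 7: [0, -4, -2, -6, 0]
step 8: [0, -4, -2, -6]
step 9: [0, -4, -8]
step 10: [0, -12]
step 11: [-12]
step 12: [-12, -5]
step 13: [60]
The first disagreement with the log is at step 9, where the value should be top = -8.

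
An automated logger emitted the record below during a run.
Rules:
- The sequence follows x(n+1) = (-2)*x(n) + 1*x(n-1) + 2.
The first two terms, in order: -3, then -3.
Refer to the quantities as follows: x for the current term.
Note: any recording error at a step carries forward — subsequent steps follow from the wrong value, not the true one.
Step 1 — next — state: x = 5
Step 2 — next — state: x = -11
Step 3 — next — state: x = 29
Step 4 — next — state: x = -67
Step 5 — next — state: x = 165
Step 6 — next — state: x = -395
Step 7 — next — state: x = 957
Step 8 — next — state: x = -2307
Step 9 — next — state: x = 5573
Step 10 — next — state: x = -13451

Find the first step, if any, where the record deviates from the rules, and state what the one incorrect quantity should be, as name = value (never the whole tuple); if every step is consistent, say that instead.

1. x = -2*(-3) + (1)*(-3) + (2) = 5 (agrees with the record)
2. x = -2*(5) + (1)*(-3) + (2) = -11 (confirmed correct)
3. x = -2*(-11) + (1)*(5) + (2) = 29 (verified)
4. x = -2*(29) + (1)*(-11) + (2) = -67 (in agreement)
5. x = -2*(-67) + (1)*(29) + (2) = 165 (same as recorded)
6. x = -2*(165) + (1)*(-67) + (2) = -395 (verified)
7. x = -2*(-395) + (1)*(165) + (2) = 957 (agrees with the record)
8. x = -2*(957) + (1)*(-395) + (2) = -2307 (confirmed correct)
9. x = -2*(-2307) + (1)*(957) + (2) = 5573 (confirmed correct)
10. x = -2*(5573) + (1)*(-2307) + (2) = -13451 (in agreement)
The whole run recomputes cleanly — no discrepancies.

no error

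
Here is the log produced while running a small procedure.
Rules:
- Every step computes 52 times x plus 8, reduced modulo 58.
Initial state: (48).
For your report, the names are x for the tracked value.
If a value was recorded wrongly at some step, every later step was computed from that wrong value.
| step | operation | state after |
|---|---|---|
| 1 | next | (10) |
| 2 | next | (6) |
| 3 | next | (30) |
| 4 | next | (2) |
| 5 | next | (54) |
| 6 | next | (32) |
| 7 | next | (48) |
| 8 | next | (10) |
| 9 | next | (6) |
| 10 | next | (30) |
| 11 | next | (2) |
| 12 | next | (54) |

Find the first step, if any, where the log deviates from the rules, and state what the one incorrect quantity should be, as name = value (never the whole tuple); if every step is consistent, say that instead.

1. x = (52*48 + 8) mod 58 = 10 (no discrepancy)
2. x = (52*10 + 8) mod 58 = 6 (same as recorded)
3. x = (52*6 + 8) mod 58 = 30 (exactly as logged)
4. x = (52*30 + 8) mod 58 = 2 (consistent with the log)
5. x = (52*2 + 8) mod 58 = 54 (exactly as logged)
6. x = (52*54 + 8) mod 58 = 32 (same as recorded)
7. x = (52*32 + 8) mod 58 = 48 (same as recorded)
8. x = (52*48 + 8) mod 58 = 10 (exactly as logged)
9. x = (52*10 + 8) mod 58 = 6 (matches)
10. x = (52*6 + 8) mod 58 = 30 (verified)
11. x = (52*30 + 8) mod 58 = 2 (agrees with the log)
12. x = (52*2 + 8) mod 58 = 54 (agrees with the log)
All steps check out; nothing to correct.

no error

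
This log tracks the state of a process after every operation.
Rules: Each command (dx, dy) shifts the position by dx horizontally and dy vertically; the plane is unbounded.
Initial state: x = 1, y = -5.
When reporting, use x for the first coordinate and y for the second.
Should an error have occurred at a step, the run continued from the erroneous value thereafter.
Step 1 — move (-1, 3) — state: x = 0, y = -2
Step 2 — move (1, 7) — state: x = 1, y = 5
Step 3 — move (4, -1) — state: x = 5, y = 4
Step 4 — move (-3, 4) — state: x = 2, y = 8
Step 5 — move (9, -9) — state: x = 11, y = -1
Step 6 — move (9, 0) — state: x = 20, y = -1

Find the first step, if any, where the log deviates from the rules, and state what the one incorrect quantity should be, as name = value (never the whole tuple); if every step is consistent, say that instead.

1. x = 1 + (-1) = 0, y = -5 + (3) = -2 (agrees with the log)
2. x = 0 + (1) = 1, y = -2 + (7) = 5 (no discrepancy)
3. x = 1 + (4) = 5, y = 5 + (-1) = 4 (agrees with the log)
4. x = 5 + (-3) = 2, y = 4 + (4) = 8 (matches)
5. x = 2 + (9) = 11, y = 8 + (-9) = -1 (exactly as logged)
6. x = 11 + (9) = 20, y = -1 + (0) = -1 (exactly as logged)
Every step is consistent.

no error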